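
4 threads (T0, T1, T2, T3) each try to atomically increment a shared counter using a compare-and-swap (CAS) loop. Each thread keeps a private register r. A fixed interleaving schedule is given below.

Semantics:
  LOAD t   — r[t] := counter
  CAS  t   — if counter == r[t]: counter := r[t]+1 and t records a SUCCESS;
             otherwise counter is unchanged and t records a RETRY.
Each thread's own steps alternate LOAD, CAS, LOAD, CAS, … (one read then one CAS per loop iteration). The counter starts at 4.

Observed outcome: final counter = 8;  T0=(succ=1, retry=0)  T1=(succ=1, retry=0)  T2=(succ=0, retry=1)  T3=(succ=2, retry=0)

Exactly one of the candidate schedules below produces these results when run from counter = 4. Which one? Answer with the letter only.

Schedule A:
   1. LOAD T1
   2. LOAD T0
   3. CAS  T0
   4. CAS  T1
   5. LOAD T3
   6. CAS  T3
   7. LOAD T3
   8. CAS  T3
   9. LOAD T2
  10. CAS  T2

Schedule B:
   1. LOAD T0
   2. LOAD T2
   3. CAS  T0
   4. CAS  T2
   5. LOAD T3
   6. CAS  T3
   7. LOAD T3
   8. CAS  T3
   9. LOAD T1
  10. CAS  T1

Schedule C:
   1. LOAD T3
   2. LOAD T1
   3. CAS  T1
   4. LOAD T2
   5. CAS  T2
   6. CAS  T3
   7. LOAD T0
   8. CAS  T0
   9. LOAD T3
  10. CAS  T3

Simulating candidate B:
#1 T0 reads 4
#2 T2 reads 4
#3 T0 CAS(4→5) writes; counter now 5
#4 T2 CAS(4→5) fails; counter now 5
#5 T3 reads 5
#6 T3 CAS(5→6) writes; counter now 6
#7 T3 reads 6
#8 T3 CAS(6→7) writes; counter now 7
#9 T1 reads 7
#10 T1 CAS(7→8) writes; counter now 8

B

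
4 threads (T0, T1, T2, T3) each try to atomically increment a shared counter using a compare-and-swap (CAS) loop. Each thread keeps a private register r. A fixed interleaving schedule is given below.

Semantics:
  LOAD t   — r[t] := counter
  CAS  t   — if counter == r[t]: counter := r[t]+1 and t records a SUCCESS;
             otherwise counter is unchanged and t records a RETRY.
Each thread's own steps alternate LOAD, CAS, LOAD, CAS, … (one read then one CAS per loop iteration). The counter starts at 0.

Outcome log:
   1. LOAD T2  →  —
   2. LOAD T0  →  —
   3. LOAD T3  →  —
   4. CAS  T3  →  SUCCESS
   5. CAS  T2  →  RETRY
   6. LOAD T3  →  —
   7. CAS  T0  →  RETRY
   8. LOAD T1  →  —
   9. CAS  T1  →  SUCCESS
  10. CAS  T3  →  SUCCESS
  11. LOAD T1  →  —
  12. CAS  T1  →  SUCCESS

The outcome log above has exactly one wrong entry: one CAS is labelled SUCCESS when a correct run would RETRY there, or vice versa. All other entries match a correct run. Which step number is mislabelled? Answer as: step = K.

Re-executing:
step 1: T2 LOAD ⇒ load; ctr=0 reg=0
step 2: T0 LOAD ⇒ load; ctr=0 reg=0
step 3: T3 LOAD ⇒ load; ctr=0 reg=0
step 4: T3 CAS ⇒ ok; ctr=1 reg=0
step 5: T2 CAS ⇒ retry; ctr=1 reg=0
step 6: T3 LOAD ⇒ load; ctr=1 reg=1
step 7: T0 CAS ⇒ retry; ctr=1 reg=0
step 8: T1 LOAD ⇒ load; ctr=1 reg=1
step 9: T1 CAS ⇒ ok; ctr=2 reg=1
step 10: T3 CAS ⇒ retry; ctr=2 reg=1
step 11: T1 LOAD ⇒ load; ctr=2 reg=2
step 12: T1 CAS ⇒ ok; ctr=3 reg=2
Mismatch at 10.

step = 10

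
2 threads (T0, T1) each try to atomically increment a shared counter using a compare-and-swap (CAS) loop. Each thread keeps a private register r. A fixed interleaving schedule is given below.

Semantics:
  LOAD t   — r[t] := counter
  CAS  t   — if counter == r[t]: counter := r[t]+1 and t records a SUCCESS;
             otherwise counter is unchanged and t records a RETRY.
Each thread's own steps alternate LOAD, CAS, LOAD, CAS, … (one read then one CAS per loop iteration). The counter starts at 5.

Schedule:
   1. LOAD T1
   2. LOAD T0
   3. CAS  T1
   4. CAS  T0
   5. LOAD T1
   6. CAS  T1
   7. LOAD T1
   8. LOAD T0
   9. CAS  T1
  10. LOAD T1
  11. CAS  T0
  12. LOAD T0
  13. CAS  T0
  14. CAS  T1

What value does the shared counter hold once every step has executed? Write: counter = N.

   1) LOAD T1:  M=5  r_T1=5
   2) LOAD T0:  M=5  r_T0=5
   3) CAS  T1:  M=6  r_T1=5 ✓
   4) CAS  T0:  M=6  r_T0=5 ✗
   5) LOAD T1:  M=6  r_T1=6
   6) CAS  T1:  M=7  r_T1=6 ✓
   7) LOAD T1:  M=7  r_T1=7
   8) LOAD T0:  M=7  r_T0=7
   9) CAS  T1:  M=8  r_T1=7 ✓
  10) LOAD T1:  M=8  r_T1=8
  11) CAS  T0:  M=8  r_T0=7 ✗
  12) LOAD T0:  M=8  r_T0=8
  13) CAS  T0:  M=9  r_T0=8 ✓
  14) CAS  T1:  M=9  r_T1=8 ✗

counter = 9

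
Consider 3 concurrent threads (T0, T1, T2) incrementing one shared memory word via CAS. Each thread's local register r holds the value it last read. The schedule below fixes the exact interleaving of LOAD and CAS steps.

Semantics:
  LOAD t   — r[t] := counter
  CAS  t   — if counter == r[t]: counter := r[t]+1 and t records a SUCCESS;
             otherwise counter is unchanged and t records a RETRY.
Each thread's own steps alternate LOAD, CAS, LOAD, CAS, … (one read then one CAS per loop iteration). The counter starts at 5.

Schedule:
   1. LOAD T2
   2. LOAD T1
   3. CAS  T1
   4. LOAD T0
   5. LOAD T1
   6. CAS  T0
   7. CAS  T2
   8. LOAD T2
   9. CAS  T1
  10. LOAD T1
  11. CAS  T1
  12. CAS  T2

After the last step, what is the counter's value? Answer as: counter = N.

T2 LOAD — after: cnt=5, r=5 — load
T1 LOAD — after: cnt=5, r=5 — load
T1 CAS — after: cnt=6, r=5 — ok
T0 LOAD — after: cnt=6, r=6 — load
T1 LOAD — after: cnt=6, r=6 — load
T0 CAS — after: cnt=7, r=6 — ok
T2 CAS — after: cnt=7, r=5 — retry
T2 LOAD — after: cnt=7, r=7 — load
T1 CAS — after: cnt=7, r=6 — retry
T1 LOAD — after: cnt=7, r=7 — load
T1 CAS — after: cnt=8, r=7 — ok
T2 CAS — after: cnt=8, r=7 — retry

counter = 8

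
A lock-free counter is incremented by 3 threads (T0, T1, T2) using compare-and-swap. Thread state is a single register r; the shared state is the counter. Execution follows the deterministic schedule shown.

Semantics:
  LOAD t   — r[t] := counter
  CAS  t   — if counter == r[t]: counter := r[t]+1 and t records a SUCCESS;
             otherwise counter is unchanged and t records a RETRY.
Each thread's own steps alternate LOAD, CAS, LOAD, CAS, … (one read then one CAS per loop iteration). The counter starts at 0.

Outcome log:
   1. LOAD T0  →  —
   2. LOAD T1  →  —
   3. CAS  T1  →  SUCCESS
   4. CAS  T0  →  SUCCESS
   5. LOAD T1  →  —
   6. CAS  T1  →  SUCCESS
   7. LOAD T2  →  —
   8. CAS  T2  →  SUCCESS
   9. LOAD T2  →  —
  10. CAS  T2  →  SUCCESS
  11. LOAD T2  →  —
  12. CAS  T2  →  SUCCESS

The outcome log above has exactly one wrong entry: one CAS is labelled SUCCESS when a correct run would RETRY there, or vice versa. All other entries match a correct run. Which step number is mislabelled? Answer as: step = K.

step = 4

Re-executing:
1. LOAD T0 → mem=0 r[T0]=0 [LOAD]
2. LOAD T1 → mem=0 r[T1]=0 [LOAD]
3. CAS T1 → mem=1 r[T1]=0 [OK]
4. CAS T0 → mem=1 r[T0]=0 [RETRY]
5. LOAD T1 → mem=1 r[T1]=1 [LOAD]
6. CAS T1 → mem=2 r[T1]=1 [OK]
7. LOAD T2 → mem=2 r[T2]=2 [LOAD]
8. CAS T2 → mem=3 r[T2]=2 [OK]
9. LOAD T2 → mem=3 r[T2]=3 [LOAD]
10. CAS T2 → mem=4 r[T2]=3 [OK]
11. LOAD T2 → mem=4 r[T2]=4 [LOAD]
12. CAS T2 → mem=5 r[T2]=4 [OK]
Flip is step 4.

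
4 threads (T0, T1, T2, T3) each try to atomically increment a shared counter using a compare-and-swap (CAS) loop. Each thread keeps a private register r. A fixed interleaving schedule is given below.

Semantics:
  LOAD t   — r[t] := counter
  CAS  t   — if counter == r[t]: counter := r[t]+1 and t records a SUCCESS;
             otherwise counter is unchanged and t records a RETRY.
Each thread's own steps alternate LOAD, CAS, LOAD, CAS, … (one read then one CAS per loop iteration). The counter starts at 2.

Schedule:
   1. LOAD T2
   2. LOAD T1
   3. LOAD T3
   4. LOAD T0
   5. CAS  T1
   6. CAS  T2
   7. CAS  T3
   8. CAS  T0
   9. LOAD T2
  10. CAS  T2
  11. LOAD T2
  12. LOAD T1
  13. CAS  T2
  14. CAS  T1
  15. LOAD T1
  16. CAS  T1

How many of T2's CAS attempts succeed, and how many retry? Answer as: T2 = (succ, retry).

T2 = (2, 1)

1. LOAD T2 → mem=2 r[T2]=2 [LOAD]
2. LOAD T1 → mem=2 r[T1]=2 [LOAD]
3. LOAD T3 → mem=2 r[T3]=2 [LOAD]
4. LOAD T0 → mem=2 r[T0]=2 [LOAD]
5. CAS T1 → mem=3 r[T1]=2 [OK]
6. CAS T2 → mem=3 r[T2]=2 [RETRY]
7. CAS T3 → mem=3 r[T3]=2 [RETRY]
8. CAS T0 → mem=3 r[T0]=2 [RETRY]
9. LOAD T2 → mem=3 r[T2]=3 [LOAD]
10. CAS T2 → mem=4 r[T2]=3 [OK]
11. LOAD T2 → mem=4 r[T2]=4 [LOAD]
12. LOAD T1 → mem=4 r[T1]=4 [LOAD]
13. CAS T2 → mem=5 r[T2]=4 [OK]
14. CAS T1 → mem=5 r[T1]=4 [RETRY]
15. LOAD T1 → mem=5 r[T1]=5 [LOAD]
16. CAS T1 → mem=6 r[T1]=5 [OK]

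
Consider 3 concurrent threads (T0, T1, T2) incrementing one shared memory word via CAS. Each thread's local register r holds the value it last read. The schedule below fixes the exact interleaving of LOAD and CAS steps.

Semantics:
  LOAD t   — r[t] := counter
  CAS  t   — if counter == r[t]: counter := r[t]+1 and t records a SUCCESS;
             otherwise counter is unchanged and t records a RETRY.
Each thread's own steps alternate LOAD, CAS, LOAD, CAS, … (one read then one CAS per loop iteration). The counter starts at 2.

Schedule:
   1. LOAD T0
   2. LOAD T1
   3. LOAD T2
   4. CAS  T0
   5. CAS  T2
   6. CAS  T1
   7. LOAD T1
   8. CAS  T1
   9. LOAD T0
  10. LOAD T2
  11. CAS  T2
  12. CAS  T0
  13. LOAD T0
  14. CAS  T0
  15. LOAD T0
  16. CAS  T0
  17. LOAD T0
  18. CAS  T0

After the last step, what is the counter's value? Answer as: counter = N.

counter = 8

[1] T0.load  rd  (counter 2, T0.r 2)
[2] T1.load  rd  (counter 2, T1.r 2)
[3] T2.load  rd  (counter 2, T2.r 2)
[4] T0.cas  hit  (counter 3, T0.r 2)
[5] T2.cas  miss  (counter 3, T2.r 2)
[6] T1.cas  miss  (counter 3, T1.r 2)
[7] T1.load  rd  (counter 3, T1.r 3)
[8] T1.cas  hit  (counter 4, T1.r 3)
[9] T0.load  rd  (counter 4, T0.r 4)
[10] T2.load  rd  (counter 4, T2.r 4)
[11] T2.cas  hit  (counter 5, T2.r 4)
[12] T0.cas  miss  (counter 5, T0.r 4)
[13] T0.load  rd  (counter 5, T0.r 5)
[14] T0.cas  hit  (counter 6, T0.r 5)
[15] T0.load  rd  (counter 6, T0.r 6)
[16] T0.cas  hit  (counter 7, T0.r 6)
[17] T0.load  rd  (counter 7, T0.r 7)
[18] T0.cas  hit  (counter 8, T0.r 7)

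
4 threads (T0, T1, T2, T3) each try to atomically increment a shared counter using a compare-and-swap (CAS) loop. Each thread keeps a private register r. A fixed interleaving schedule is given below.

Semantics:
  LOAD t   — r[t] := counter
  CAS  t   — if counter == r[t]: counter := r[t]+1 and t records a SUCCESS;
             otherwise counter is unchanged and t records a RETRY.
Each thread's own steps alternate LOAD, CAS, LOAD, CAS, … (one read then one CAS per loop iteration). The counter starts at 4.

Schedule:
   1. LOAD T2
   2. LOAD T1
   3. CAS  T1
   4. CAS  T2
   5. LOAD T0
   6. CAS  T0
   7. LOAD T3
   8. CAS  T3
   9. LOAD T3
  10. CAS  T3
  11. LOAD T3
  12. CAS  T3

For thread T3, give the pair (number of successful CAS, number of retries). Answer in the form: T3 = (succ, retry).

T2 LOAD — after: cnt=4, r=4 — load
T1 LOAD — after: cnt=4, r=4 — load
T1 CAS — after: cnt=5, r=4 — ok
T2 CAS — after: cnt=5, r=4 — retry
T0 LOAD — after: cnt=5, r=5 — load
T0 CAS — after: cnt=6, r=5 — ok
T3 LOAD — after: cnt=6, r=6 — load
T3 CAS — after: cnt=7, r=6 — ok
T3 LOAD — after: cnt=7, r=7 — load
T3 CAS — after: cnt=8, r=7 — ok
T3 LOAD — after: cnt=8, r=8 — load
T3 CAS — after: cnt=9, r=8 — ok

T3 = (3, 0)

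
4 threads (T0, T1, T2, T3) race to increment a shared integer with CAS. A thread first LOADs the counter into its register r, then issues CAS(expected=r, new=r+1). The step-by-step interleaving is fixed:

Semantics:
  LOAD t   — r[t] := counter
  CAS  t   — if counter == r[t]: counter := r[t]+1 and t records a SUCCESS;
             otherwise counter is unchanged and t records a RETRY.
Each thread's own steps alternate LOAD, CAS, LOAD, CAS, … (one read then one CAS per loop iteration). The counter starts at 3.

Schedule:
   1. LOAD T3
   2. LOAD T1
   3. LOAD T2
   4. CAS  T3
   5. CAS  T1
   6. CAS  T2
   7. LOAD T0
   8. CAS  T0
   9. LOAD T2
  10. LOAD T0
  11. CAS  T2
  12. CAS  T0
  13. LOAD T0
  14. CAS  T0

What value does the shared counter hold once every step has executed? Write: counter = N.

step 1: T3 LOAD ⇒ load; ctr=3 reg=3
step 2: T1 LOAD ⇒ load; ctr=3 reg=3
step 3: T2 LOAD ⇒ load; ctr=3 reg=3
step 4: T3 CAS ⇒ ok; ctr=4 reg=3
step 5: T1 CAS ⇒ retry; ctr=4 reg=3
step 6: T2 CAS ⇒ retry; ctr=4 reg=3
step 7: T0 LOAD ⇒ load; ctr=4 reg=4
step 8: T0 CAS ⇒ ok; ctr=5 reg=4
step 9: T2 LOAD ⇒ load; ctr=5 reg=5
step 10: T0 LOAD ⇒ load; ctr=5 reg=5
step 11: T2 CAS ⇒ ok; ctr=6 reg=5
step 12: T0 CAS ⇒ retry; ctr=6 reg=5
step 13: T0 LOAD ⇒ load; ctr=6 reg=6
step 14: T0 CAS ⇒ ok; ctr=7 reg=6

counter = 7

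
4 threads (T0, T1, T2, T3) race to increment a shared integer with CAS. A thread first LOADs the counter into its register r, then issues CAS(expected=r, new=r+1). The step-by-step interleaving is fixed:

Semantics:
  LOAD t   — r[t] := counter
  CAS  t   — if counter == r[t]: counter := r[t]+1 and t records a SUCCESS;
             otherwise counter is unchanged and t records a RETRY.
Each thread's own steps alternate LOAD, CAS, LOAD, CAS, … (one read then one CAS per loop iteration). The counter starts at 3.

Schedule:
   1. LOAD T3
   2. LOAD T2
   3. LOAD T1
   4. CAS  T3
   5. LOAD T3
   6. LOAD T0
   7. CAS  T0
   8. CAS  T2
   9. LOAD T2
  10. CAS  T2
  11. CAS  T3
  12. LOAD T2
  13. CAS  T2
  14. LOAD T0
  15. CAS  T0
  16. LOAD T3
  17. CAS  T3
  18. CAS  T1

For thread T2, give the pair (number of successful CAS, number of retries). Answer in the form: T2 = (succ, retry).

1. LOAD T3 → mem=3 r[T3]=3 [LOAD]
2. LOAD T2 → mem=3 r[T2]=3 [LOAD]
3. LOAD T1 → mem=3 r[T1]=3 [LOAD]
4. CAS T3 → mem=4 r[T3]=3 [OK]
5. LOAD T3 → mem=4 r[T3]=4 [LOAD]
6. LOAD T0 → mem=4 r[T0]=4 [LOAD]
7. CAS T0 → mem=5 r[T0]=4 [OK]
8. CAS T2 → mem=5 r[T2]=3 [RETRY]
9. LOAD T2 → mem=5 r[T2]=5 [LOAD]
10. CAS T2 → mem=6 r[T2]=5 [OK]
11. CAS T3 → mem=6 r[T3]=4 [RETRY]
12. LOAD T2 → mem=6 r[T2]=6 [LOAD]
13. CAS T2 → mem=7 r[T2]=6 [OK]
14. LOAD T0 → mem=7 r[T0]=7 [LOAD]
15. CAS T0 → mem=8 r[T0]=7 [OK]
16. LOAD T3 → mem=8 r[T3]=8 [LOAD]
17. CAS T3 → mem=9 r[T3]=8 [OK]
18. CAS T1 → mem=9 r[T1]=3 [RETRY]

T2 = (2, 1)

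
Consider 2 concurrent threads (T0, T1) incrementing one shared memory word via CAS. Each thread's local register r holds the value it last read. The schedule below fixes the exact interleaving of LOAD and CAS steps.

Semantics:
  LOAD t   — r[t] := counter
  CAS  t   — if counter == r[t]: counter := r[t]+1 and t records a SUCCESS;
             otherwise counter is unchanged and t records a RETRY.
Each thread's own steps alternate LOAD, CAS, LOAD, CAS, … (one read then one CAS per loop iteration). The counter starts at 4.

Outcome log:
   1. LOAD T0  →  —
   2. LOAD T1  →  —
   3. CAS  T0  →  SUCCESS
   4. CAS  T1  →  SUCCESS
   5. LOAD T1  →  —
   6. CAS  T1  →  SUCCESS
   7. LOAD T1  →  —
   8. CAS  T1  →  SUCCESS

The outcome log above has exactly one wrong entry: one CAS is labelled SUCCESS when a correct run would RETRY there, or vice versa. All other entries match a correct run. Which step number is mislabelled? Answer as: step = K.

step = 4

Reference trace:
T0 LOAD — after: cnt=4, r=4 — load
T1 LOAD — after: cnt=4, r=4 — load
T0 CAS — after: cnt=5, r=4 — ok
T1 CAS — after: cnt=5, r=4 — retry
T1 LOAD — after: cnt=5, r=5 — load
T1 CAS — after: cnt=6, r=5 — ok
T1 LOAD — after: cnt=6, r=6 — load
T1 CAS — after: cnt=7, r=6 — ok
Flip is step 4.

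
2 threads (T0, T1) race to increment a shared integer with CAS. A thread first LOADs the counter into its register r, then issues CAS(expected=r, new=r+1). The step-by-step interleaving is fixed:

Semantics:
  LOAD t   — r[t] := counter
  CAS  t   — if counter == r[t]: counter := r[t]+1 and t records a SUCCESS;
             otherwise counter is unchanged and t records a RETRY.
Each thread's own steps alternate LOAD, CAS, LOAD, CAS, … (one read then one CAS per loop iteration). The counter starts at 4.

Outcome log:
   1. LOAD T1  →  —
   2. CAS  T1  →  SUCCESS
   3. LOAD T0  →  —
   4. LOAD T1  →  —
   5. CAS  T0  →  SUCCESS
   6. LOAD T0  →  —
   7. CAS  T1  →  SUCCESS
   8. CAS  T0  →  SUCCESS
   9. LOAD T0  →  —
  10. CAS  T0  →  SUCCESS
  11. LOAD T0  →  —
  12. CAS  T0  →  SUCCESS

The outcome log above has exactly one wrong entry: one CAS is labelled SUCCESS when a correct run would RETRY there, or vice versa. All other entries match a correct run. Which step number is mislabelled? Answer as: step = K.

Reference trace:
T1 LOAD — after: cnt=4, r=4 — load
T1 CAS — after: cnt=5, r=4 — ok
T0 LOAD — after: cnt=5, r=5 — load
T1 LOAD — after: cnt=5, r=5 — load
T0 CAS — after: cnt=6, r=5 — ok
T0 LOAD — after: cnt=6, r=6 — load
T1 CAS — after: cnt=6, r=5 — retry
T0 CAS — after: cnt=7, r=6 — ok
T0 LOAD — after: cnt=7, r=7 — load
T0 CAS — after: cnt=8, r=7 — ok
T0 LOAD — after: cnt=8, r=8 — load
T0 CAS — after: cnt=9, r=8 — ok
Flip is step 7.

step = 7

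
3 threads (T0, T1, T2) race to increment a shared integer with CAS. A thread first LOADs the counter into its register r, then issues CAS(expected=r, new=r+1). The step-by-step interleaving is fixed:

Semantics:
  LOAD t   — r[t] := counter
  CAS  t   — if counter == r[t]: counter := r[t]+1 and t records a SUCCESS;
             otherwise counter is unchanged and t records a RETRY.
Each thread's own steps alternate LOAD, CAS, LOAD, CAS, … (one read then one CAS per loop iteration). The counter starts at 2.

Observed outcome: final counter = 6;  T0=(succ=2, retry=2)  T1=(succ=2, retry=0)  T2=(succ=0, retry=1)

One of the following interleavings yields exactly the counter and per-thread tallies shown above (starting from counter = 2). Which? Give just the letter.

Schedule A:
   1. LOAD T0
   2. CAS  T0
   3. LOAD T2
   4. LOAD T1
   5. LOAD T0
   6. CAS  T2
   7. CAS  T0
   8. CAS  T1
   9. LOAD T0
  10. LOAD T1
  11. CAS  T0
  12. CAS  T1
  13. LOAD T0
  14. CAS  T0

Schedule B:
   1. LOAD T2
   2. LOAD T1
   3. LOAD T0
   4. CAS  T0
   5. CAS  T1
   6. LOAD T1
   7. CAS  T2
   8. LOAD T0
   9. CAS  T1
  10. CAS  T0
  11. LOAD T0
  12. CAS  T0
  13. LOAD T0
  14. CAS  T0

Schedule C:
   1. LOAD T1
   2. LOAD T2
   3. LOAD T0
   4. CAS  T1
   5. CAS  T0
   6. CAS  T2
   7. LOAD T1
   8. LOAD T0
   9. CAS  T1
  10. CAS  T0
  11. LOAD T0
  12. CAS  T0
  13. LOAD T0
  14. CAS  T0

Tracing schedule C:
[1] T1.load  rd  (counter 2, T1.r 2)
[2] T2.load  rd  (counter 2, T2.r 2)
[3] T0.load  rd  (counter 2, T0.r 2)
[4] T1.cas  hit  (counter 3, T1.r 2)
[5] T0.cas  miss  (counter 3, T0.r 2)
[6] T2.cas  miss  (counter 3, T2.r 2)
[7] T1.load  rd  (counter 3, T1.r 3)
[8] T0.load  rd  (counter 3, T0.r 3)
[9] T1.cas  hit  (counter 4, T1.r 3)
[10] T0.cas  miss  (counter 4, T0.r 3)
[11] T0.load  rd  (counter 4, T0.r 4)
[12] T0.cas  hit  (counter 5, T0.r 4)
[13] T0.load  rd  (counter 5, T0.r 5)
[14] T0.cas  hit  (counter 6, T0.r 5)

C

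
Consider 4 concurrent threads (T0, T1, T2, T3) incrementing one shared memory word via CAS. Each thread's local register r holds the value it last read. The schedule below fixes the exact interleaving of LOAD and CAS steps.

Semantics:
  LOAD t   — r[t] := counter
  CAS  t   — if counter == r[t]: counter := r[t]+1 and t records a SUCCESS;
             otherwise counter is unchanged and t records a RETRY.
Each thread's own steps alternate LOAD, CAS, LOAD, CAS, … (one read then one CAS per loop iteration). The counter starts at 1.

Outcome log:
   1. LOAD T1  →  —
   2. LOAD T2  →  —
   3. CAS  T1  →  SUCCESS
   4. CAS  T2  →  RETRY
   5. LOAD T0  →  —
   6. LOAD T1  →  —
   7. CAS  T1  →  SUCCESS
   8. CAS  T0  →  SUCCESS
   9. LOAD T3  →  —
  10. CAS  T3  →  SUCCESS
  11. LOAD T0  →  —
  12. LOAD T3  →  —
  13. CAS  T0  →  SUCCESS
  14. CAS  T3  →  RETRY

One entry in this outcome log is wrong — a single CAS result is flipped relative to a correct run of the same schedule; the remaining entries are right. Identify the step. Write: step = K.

Correct run:
[1] T1.load  rd  (counter 1, T1.r 1)
[2] T2.load  rd  (counter 1, T2.r 1)
[3] T1.cas  hit  (counter 2, T1.r 1)
[4] T2.cas  miss  (counter 2, T2.r 1)
[5] T0.load  rd  (counter 2, T0.r 2)
[6] T1.load  rd  (counter 2, T1.r 2)
[7] T1.cas  hit  (counter 3, T1.r 2)
[8] T0.cas  miss  (counter 3, T0.r 2)
[9] T3.load  rd  (counter 3, T3.r 3)
[10] T3.cas  hit  (counter 4, T3.r 3)
[11] T0.load  rd  (counter 4, T0.r 4)
[12] T3.load  rd  (counter 4, T3.r 4)
[13] T0.cas  hit  (counter 5, T0.r 4)
[14] T3.cas  miss  (counter 5, T3.r 4)
Flip is step 8.

step = 8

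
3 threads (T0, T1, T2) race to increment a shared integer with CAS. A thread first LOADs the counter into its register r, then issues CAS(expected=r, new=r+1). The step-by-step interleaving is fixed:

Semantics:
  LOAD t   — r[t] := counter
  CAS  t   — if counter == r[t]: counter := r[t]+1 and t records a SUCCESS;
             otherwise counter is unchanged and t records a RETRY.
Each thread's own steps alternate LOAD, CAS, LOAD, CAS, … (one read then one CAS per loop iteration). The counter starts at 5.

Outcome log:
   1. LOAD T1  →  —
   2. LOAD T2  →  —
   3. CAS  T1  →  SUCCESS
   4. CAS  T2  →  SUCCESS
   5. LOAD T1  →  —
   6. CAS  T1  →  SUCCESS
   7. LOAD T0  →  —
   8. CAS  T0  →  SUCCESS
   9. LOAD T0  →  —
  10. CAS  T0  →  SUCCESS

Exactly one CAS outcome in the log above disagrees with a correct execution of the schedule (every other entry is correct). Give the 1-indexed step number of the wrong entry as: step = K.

Correct run:
T1 LOAD — after: cnt=5, r=5 — load
T2 LOAD — after: cnt=5, r=5 — load
T1 CAS — after: cnt=6, r=5 — ok
T2 CAS — after: cnt=6, r=5 — retry
T1 LOAD — after: cnt=6, r=6 — load
T1 CAS — after: cnt=7, r=6 — ok
T0 LOAD — after: cnt=7, r=7 — load
T0 CAS — after: cnt=8, r=7 — ok
T0 LOAD — after: cnt=8, r=8 — load
T0 CAS — after: cnt=9, r=8 — ok
Log disagrees first at step 4.

step = 4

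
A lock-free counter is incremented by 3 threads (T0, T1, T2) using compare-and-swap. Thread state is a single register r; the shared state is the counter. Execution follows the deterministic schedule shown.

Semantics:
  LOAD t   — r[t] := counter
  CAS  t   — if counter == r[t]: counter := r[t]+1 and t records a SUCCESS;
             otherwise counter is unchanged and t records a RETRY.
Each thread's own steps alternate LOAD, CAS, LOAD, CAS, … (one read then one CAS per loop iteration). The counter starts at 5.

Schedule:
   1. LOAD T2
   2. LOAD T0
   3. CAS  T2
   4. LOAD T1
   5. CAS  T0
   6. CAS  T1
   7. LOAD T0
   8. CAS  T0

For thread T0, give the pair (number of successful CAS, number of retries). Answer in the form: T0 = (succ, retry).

T0 = (1, 1)

[1] T2.load  rd  (counter 5, T2.r 5)
[2] T0.load  rd  (counter 5, T0.r 5)
[3] T2.cas  hit  (counter 6, T2.r 5)
[4] T1.load  rd  (counter 6, T1.r 6)
[5] T0.cas  miss  (counter 6, T0.r 5)
[6] T1.cas  hit  (counter 7, T1.r 6)
[7] T0.load  rd  (counter 7, T0.r 7)
[8] T0.cas  hit  (counter 8, T0.r 7)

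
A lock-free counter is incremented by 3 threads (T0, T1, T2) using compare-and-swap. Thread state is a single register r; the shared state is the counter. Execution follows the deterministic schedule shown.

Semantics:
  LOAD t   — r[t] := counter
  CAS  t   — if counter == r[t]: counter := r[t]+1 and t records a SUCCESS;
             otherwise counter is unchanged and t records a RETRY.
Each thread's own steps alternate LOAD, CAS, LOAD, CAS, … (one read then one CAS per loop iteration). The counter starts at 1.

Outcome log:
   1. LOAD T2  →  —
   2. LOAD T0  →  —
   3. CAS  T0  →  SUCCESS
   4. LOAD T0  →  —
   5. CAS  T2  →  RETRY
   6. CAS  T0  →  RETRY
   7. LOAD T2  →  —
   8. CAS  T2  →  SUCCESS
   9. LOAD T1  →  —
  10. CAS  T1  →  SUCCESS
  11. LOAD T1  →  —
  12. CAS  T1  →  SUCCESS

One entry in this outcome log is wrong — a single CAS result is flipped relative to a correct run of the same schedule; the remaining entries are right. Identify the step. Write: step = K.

Correct run:
   1) LOAD T2:  M=1  r_T2=1
   2) LOAD T0:  M=1  r_T0=1
   3) CAS  T0:  M=2  r_T0=1 ✓
   4) LOAD T0:  M=2  r_T0=2
   5) CAS  T2:  M=2  r_T2=1 ✗
   6) CAS  T0:  M=3  r_T0=2 ✓
   7) LOAD T2:  M=3  r_T2=3
   8) CAS  T2:  M=4  r_T2=3 ✓
   9) LOAD T1:  M=4  r_T1=4
  10) CAS  T1:  M=5  r_T1=4 ✓
  11) LOAD T1:  M=5  r_T1=5
  12) CAS  T1:  M=6  r_T1=5 ✓
Flip is step 6.

step = 6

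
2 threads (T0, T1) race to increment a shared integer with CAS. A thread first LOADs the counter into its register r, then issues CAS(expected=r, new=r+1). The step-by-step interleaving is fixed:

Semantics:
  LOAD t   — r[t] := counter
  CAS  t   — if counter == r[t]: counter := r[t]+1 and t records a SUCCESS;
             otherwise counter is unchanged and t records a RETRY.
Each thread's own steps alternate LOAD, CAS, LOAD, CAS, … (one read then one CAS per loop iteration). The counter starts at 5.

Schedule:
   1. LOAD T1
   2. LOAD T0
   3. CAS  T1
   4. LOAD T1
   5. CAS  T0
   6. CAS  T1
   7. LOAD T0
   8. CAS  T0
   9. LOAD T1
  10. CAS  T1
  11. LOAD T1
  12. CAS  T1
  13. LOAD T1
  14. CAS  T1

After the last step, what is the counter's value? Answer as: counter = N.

#1 T1 reads 5
#2 T0 reads 5
#3 T1 CAS(5→6) writes; counter now 6
#4 T1 reads 6
#5 T0 CAS(5→6) fails; counter now 6
#6 T1 CAS(6→7) writes; counter now 7
#7 T0 reads 7
#8 T0 CAS(7→8) writes; counter now 8
#9 T1 reads 8
#10 T1 CAS(8→9) writes; counter now 9
#11 T1 reads 9
#12 T1 CAS(9→10) writes; counter now 10
#13 T1 reads 10
#14 T1 CAS(10→11) writes; counter now 11

counter = 11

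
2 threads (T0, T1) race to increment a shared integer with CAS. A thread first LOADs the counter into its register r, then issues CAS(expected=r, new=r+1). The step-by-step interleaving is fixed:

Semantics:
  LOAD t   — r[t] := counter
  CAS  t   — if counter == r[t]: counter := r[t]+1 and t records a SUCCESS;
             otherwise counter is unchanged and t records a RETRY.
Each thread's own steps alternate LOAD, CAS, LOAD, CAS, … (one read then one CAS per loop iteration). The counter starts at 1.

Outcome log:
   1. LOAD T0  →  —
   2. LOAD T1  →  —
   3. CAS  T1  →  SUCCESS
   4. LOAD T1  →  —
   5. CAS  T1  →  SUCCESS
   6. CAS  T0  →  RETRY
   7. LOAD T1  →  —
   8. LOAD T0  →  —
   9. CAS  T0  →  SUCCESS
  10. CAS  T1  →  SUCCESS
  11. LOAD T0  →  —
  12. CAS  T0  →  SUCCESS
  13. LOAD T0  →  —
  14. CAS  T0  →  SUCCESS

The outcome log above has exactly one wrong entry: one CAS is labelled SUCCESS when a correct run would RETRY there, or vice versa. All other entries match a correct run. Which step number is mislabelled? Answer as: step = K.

Correct run:
[1] T0.load  rd  (counter 1, T0.r 1)
[2] T1.load  rd  (counter 1, T1.r 1)
[3] T1.cas  hit  (counter 2, T1.r 1)
[4] T1.load  rd  (counter 2, T1.r 2)
[5] T1.cas  hit  (counter 3, T1.r 2)
[6] T0.cas  miss  (counter 3, T0.r 1)
[7] T1.load  rd  (counter 3, T1.r 3)
[8] T0.load  rd  (counter 3, T0.r 3)
[9] T0.cas  hit  (counter 4, T0.r 3)
[10] T1.cas  miss  (counter 4, T1.r 3)
[11] T0.load  rd  (counter 4, T0.r 4)
[12] T0.cas  hit  (counter 5, T0.r 4)
[13] T0.load  rd  (counter 5, T0.r 5)
[14] T0.cas  hit  (counter 6, T0.r 5)
Log disagrees first at step 10.

step = 10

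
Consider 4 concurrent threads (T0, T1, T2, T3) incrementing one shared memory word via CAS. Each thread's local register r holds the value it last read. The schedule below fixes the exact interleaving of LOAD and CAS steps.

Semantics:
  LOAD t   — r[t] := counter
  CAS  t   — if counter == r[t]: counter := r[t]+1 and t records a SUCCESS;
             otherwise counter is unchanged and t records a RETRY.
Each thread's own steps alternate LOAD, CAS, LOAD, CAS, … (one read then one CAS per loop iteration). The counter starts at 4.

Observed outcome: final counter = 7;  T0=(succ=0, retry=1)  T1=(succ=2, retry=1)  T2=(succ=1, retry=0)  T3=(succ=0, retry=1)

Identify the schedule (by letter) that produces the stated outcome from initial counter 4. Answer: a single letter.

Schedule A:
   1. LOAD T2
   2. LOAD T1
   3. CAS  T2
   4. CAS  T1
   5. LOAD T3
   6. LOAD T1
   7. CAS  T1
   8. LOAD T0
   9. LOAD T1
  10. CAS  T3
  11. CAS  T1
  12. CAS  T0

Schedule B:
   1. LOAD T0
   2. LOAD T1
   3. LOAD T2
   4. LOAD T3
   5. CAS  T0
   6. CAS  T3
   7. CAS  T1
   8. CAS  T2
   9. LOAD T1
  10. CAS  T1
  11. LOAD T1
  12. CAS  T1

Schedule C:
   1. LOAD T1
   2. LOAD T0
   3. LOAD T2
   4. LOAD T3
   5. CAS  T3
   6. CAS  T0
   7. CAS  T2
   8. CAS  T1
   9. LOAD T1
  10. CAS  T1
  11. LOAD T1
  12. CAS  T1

Run A:
1. LOAD T2 → mem=4 r[T2]=4 [LOAD]
2. LOAD T1 → mem=4 r[T1]=4 [LOAD]
3. CAS T2 → mem=5 r[T2]=4 [OK]
4. CAS T1 → mem=5 r[T1]=4 [RETRY]
5. LOAD T3 → mem=5 r[T3]=5 [LOAD]
6. LOAD T1 → mem=5 r[T1]=5 [LOAD]
7. CAS T1 → mem=6 r[T1]=5 [OK]
8. LOAD T0 → mem=6 r[T0]=6 [LOAD]
9. LOAD T1 → mem=6 r[T1]=6 [LOAD]
10. CAS T3 → mem=6 r[T3]=5 [RETRY]
11. CAS T1 → mem=7 r[T1]=6 [OK]
12. CAS T0 → mem=7 r[T0]=6 [RETRY]

A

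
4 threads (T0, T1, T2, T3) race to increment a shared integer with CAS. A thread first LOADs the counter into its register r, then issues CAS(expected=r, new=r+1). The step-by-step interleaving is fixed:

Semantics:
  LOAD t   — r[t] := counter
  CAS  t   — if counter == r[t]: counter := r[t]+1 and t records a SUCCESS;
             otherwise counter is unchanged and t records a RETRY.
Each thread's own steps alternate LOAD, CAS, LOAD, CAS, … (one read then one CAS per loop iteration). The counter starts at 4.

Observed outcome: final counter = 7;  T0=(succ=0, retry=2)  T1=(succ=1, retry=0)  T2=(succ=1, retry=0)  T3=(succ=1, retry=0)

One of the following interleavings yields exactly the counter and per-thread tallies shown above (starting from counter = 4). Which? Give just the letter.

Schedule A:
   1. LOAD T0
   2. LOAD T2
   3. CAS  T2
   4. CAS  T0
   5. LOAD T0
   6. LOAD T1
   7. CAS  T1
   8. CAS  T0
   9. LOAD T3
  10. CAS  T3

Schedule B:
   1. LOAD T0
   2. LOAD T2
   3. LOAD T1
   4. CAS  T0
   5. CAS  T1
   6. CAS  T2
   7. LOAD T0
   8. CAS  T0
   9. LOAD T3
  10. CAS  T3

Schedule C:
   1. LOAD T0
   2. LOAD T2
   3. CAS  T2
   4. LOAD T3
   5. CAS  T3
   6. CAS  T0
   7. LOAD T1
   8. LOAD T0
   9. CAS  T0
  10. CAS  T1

Simulating candidate A:
[1] T0.load  rd  (counter 4, T0.r 4)
[2] T2.load  rd  (counter 4, T2.r 4)
[3] T2.cas  hit  (counter 5, T2.r 4)
[4] T0.cas  miss  (counter 5, T0.r 4)
[5] T0.load  rd  (counter 5, T0.r 5)
[6] T1.load  rd  (counter 5, T1.r 5)
[7] T1.cas  hit  (counter 6, T1.r 5)
[8] T0.cas  miss  (counter 6, T0.r 5)
[9] T3.load  rd  (counter 6, T3.r 6)
[10] T3.cas  hit  (counter 7, T3.r 6)

A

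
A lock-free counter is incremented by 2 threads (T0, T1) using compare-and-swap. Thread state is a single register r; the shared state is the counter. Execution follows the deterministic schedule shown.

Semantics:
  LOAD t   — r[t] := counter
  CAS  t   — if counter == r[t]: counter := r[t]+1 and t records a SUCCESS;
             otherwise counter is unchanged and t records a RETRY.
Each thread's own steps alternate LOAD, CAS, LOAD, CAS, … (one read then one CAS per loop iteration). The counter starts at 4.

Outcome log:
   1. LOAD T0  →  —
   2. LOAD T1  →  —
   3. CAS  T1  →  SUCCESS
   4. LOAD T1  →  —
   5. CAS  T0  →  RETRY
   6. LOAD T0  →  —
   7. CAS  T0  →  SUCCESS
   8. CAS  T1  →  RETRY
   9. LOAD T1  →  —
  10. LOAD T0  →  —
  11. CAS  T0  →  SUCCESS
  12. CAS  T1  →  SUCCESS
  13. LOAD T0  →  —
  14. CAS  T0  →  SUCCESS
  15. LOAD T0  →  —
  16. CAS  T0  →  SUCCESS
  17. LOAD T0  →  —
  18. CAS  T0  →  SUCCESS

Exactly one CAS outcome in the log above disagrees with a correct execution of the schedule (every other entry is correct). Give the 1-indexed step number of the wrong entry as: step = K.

Re-executing:
[1] T0.load  rd  (counter 4, T0.r 4)
[2] T1.load  rd  (counter 4, T1.r 4)
[3] T1.cas  hit  (counter 5, T1.r 4)
[4] T1.load  rd  (counter 5, T1.r 5)
[5] T0.cas  miss  (counter 5, T0.r 4)
[6] T0.load  rd  (counter 5, T0.r 5)
[7] T0.cas  hit  (counter 6, T0.r 5)
[8] T1.cas  miss  (counter 6, T1.r 5)
[9] T1.load  rd  (counter 6, T1.r 6)
[10] T0.load  rd  (counter 6, T0.r 6)
[11] T0.cas  hit  (counter 7, T0.r 6)
[12] T1.cas  miss  (counter 7, T1.r 6)
[13] T0.load  rd  (counter 7, T0.r 7)
[14] T0.cas  hit  (counter 8, T0.r 7)
[15] T0.load  rd  (counter 8, T0.r 8)
[16] T0.cas  hit  (counter 9, T0.r 8)
[17] T0.load  rd  (counter 9, T0.r 9)
[18] T0.cas  hit  (counter 10, T0.r 9)
Flip is step 12.

step = 12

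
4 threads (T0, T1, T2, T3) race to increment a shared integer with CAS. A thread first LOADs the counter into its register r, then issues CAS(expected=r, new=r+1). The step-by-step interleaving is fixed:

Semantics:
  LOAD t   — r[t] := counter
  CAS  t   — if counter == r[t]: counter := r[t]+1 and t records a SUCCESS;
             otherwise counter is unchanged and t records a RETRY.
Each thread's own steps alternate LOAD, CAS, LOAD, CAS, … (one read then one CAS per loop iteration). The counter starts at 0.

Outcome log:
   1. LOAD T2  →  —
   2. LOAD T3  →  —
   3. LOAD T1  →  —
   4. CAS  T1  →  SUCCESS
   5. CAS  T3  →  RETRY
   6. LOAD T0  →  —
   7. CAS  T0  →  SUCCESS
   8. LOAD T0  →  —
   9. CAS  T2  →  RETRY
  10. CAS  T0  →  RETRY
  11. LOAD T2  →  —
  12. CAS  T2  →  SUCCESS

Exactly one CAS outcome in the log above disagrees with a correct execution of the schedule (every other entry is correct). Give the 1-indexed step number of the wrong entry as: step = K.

step = 10

Correct run:
#1 T2 reads 0
#2 T3 reads 0
#3 T1 reads 0
#4 T1 CAS(0→1) writes; counter now 1
#5 T3 CAS(0→1) fails; counter now 1
#6 T0 reads 1
#7 T0 CAS(1→2) writes; counter now 2
#8 T0 reads 2
#9 T2 CAS(0→1) fails; counter now 2
#10 T0 CAS(2→3) writes; counter now 3
#11 T2 reads 3
#12 T2 CAS(3→4) writes; counter now 4
Mismatch at 10.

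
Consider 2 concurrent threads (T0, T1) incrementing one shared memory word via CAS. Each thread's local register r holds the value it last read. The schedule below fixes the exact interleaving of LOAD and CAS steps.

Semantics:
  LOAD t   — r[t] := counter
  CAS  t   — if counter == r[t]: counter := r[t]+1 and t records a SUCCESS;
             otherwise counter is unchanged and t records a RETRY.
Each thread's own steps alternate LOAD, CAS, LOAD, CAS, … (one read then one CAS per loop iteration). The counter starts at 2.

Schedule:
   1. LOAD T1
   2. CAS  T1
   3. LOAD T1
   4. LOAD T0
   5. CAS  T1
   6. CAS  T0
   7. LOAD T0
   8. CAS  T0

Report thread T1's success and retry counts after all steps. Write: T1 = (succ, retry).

T1 = (2, 0)

   1) LOAD T1:  M=2  r_T1=2
   2) CAS  T1:  M=3  r_T1=2 ✓
   3) LOAD T1:  M=3  r_T1=3
   4) LOAD T0:  M=3  r_T0=3
   5) CAS  T1:  M=4  r_T1=3 ✓
   6) CAS  T0:  M=4  r_T0=3 ✗
   7) LOAD T0:  M=4  r_T0=4
   8) CAS  T0:  M=5  r_T0=4 ✓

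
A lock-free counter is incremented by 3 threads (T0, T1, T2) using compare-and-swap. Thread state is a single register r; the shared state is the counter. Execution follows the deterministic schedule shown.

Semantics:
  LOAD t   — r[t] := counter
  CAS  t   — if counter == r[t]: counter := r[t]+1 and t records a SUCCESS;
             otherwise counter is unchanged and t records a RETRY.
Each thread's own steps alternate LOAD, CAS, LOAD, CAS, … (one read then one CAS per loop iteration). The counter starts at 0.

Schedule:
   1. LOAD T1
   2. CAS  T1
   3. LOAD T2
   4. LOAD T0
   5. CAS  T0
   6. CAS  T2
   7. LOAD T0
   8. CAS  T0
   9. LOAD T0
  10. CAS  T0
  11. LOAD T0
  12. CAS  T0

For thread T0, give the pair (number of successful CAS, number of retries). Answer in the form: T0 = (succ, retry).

step 1: T1 LOAD ⇒ load; ctr=0 reg=0
step 2: T1 CAS ⇒ ok; ctr=1 reg=0
step 3: T2 LOAD ⇒ load; ctr=1 reg=1
step 4: T0 LOAD ⇒ load; ctr=1 reg=1
step 5: T0 CAS ⇒ ok; ctr=2 reg=1
step 6: T2 CAS ⇒ retry; ctr=2 reg=1
step 7: T0 LOAD ⇒ load; ctr=2 reg=2
step 8: T0 CAS ⇒ ok; ctr=3 reg=2
step 9: T0 LOAD ⇒ load; ctr=3 reg=3
step 10: T0 CAS ⇒ ok; ctr=4 reg=3
step 11: T0 LOAD ⇒ load; ctr=4 reg=4
step 12: T0 CAS ⇒ ok; ctr=5 reg=4

T0 = (4, 0)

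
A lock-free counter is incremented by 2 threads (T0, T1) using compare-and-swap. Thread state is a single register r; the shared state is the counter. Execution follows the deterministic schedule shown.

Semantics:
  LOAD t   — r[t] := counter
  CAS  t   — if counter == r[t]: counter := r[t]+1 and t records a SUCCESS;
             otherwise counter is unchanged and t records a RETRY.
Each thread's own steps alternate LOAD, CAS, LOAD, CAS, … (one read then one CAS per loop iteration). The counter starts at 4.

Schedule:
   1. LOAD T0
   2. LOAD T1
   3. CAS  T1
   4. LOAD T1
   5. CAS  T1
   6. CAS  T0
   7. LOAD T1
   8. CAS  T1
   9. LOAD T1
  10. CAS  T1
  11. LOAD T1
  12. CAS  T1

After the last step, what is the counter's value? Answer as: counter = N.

counter = 9

step 1: T0 LOAD ⇒ load; ctr=4 reg=4
step 2: T1 LOAD ⇒ load; ctr=4 reg=4
step 3: T1 CAS ⇒ ok; ctr=5 reg=4
step 4: T1 LOAD ⇒ load; ctr=5 reg=5
step 5: T1 CAS ⇒ ok; ctr=6 reg=5
step 6: T0 CAS ⇒ retry; ctr=6 reg=4
step 7: T1 LOAD ⇒ load; ctr=6 reg=6
step 8: T1 CAS ⇒ ok; ctr=7 reg=6
step 9: T1 LOAD ⇒ load; ctr=7 reg=7
step 10: T1 CAS ⇒ ok; ctr=8 reg=7
step 11: T1 LOAD ⇒ load; ctr=8 reg=8
step 12: T1 CAS ⇒ ok; ctr=9 reg=8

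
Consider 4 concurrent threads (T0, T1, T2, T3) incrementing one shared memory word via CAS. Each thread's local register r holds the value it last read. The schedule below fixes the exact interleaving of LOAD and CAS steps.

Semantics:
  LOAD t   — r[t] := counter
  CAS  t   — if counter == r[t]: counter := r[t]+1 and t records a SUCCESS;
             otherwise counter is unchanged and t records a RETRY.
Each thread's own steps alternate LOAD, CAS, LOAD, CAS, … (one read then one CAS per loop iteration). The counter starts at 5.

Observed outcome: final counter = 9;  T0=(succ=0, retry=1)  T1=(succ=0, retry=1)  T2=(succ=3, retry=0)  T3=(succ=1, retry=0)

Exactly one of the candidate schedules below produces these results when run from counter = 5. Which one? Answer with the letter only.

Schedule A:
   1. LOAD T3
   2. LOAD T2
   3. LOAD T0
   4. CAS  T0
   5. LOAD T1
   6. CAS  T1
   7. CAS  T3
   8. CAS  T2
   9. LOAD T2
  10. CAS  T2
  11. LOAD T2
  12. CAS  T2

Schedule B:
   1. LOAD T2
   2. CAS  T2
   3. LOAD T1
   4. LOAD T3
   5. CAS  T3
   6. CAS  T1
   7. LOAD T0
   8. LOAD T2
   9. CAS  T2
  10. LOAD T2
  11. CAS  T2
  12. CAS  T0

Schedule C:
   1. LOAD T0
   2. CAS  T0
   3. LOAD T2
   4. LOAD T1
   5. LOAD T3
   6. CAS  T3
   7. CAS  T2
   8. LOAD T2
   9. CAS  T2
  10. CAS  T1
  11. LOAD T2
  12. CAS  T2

B

Run B:
#1 T2 reads 5
#2 T2 CAS(5→6) writes; counter now 6
#3 T1 reads 6
#4 T3 reads 6
#5 T3 CAS(6→7) writes; counter now 7
#6 T1 CAS(6→7) fails; counter now 7
#7 T0 reads 7
#8 T2 reads 7
#9 T2 CAS(7→8) writes; counter now 8
#10 T2 reads 8
#11 T2 CAS(8→9) writes; counter now 9
#12 T0 CAS(7→8) fails; counter now 9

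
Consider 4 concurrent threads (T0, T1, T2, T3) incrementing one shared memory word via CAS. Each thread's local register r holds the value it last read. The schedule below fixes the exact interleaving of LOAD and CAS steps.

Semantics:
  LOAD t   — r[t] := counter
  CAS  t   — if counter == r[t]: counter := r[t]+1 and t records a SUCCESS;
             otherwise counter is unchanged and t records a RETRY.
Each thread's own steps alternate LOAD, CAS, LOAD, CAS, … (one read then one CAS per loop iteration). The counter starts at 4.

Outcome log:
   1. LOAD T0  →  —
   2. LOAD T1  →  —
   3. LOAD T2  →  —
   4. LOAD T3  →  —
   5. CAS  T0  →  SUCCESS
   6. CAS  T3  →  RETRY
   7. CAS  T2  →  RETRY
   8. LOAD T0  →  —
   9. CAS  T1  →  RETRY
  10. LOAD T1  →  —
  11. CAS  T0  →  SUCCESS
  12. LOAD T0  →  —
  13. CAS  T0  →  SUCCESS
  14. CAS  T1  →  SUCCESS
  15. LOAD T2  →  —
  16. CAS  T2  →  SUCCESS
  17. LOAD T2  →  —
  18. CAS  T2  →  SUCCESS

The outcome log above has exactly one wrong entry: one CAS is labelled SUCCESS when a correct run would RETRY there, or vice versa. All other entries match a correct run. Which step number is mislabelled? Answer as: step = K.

step = 14

Correct run:
1. LOAD T0 → mem=4 r[T0]=4 [LOAD]
2. LOAD T1 → mem=4 r[T1]=4 [LOAD]
3. LOAD T2 → mem=4 r[T2]=4 [LOAD]
4. LOAD T3 → mem=4 r[T3]=4 [LOAD]
5. CAS T0 → mem=5 r[T0]=4 [OK]
6. CAS T3 → mem=5 r[T3]=4 [RETRY]
7. CAS T2 → mem=5 r[T2]=4 [RETRY]
8. LOAD T0 → mem=5 r[T0]=5 [LOAD]
9. CAS T1 → mem=5 r[T1]=4 [RETRY]
10. LOAD T1 → mem=5 r[T1]=5 [LOAD]
11. CAS T0 → mem=6 r[T0]=5 [OK]
12. LOAD T0 → mem=6 r[T0]=6 [LOAD]
13. CAS T0 → mem=7 r[T0]=6 [OK]
14. CAS T1 → mem=7 r[T1]=5 [RETRY]
15. LOAD T2 → mem=7 r[T2]=7 [LOAD]
16. CAS T2 → mem=8 r[T2]=7 [OK]
17. LOAD T2 → mem=8 r[T2]=8 [LOAD]
18. CAS T2 → mem=9 r[T2]=8 [OK]
Mismatch at 14.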